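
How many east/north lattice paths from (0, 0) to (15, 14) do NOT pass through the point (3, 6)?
Number of paths = 66977280

Total paths from (0, 0) to (15, 14): C(29, 15) = 77558760. Paths through (3, 6): (paths (0, 0) → (3, 6)) × (paths (3, 6) → (15, 14)) = C(9, 3) · C(20, 12) = 84 · 125970 = 10581480. Avoidance count = 77558760 − 10581480 = 66977280.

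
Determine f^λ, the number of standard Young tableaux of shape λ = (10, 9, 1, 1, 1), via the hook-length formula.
# SYT of shape (10, 9, 1, 1, 1) = 15242370

Hook-length formula: f^λ = n! / Π hook(c), product over all cells c of the Young diagram. For λ = (10, 9, 1, 1, 1), n = 22 boxes. Hook lengths by row (left-to-right, top-to-bottom): [14, 10, 9, 8, 7, 6, 5, 4, 3, 1]; [12, 8, 7, 6, 5, 4, 3, 2, 1]; [3]; [2]; [1]. Product of hooks = 73741860864000. So f^λ = 22! / 73741860864000 = 1124000727777607680000 / 73741860864000 = 15242370.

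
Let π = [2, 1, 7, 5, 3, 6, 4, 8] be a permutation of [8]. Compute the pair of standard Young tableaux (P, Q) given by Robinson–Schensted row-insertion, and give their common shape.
P = [1, 3, 4, 8] / [2, 5, 6] / [7];  Q = [1, 3, 6, 8] / [2, 4, 7] / [5];  common shape = (4, 3, 1)

Row-insert the values π_1, π_2, … into P one at a time, bumping the leftmost entry strictly greater than the inserted value down to the next row. The recording tableau Q records, in position (i, j), the step at which that cell was added to P.
  Insert 2 (step 1): P = [2];  Q = [1]
  Insert 1 (step 2): P = [1] / [2];  Q = [1] / [2]
  Insert 7 (step 3): P = [1, 7] / [2];  Q = [1, 3] / [2]
  Insert 5 (step 4): P = [1, 5] / [2, 7];  Q = [1, 3] / [2, 4]
  Insert 3 (step 5): P = [1, 3] / [2, 5] / [7];  Q = [1, 3] / [2, 4] / [5]
  Insert 6 (step 6): P = [1, 3, 6] / [2, 5] / [7];  Q = [1, 3, 6] / [2, 4] / [5]
  Insert 4 (step 7): P = [1, 3, 4] / [2, 5, 6] / [7];  Q = [1, 3, 6] / [2, 4, 7] / [5]
  Insert 8 (step 8): P = [1, 3, 4, 8] / [2, 5, 6] / [7];  Q = [1, 3, 6, 8] / [2, 4, 7] / [5]
Final shape: (4, 3, 1).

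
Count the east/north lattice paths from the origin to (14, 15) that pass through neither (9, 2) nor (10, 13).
Number of paths = 59936430

Inclusion–exclusion. Total paths: C(29, 14) = 77558760. Through P₁: C(11, 9)·C(18, 5) = 471240. Through P₂: C(23, 10)·C(6, 4) = 17160990. Since P₁ is strictly southwest of P₂, a monotone path through both must visit P₁ then P₂; paths through both = C(11, 9)·C(12, 1)·C(6, 4) = 9900. Avoid both = 77558760 − 471240 − 17160990 + 9900 = 59936430.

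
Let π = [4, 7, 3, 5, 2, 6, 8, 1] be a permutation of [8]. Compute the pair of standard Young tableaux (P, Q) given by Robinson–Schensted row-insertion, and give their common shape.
P = [1, 5, 6, 8] / [2, 7] / [3] / [4];  Q = [1, 2, 6, 7] / [3, 4] / [5] / [8];  common shape = (4, 2, 1, 1)

Row-insert the values π_1, π_2, … into P one at a time, bumping the leftmost entry strictly greater than the inserted value down to the next row. The recording tableau Q records, in position (i, j), the step at which that cell was added to P.
  Insert 4 (step 1): P = [4];  Q = [1]
  Insert 7 (step 2): P = [4, 7];  Q = [1, 2]
  Insert 3 (step 3): P = [3, 7] / [4];  Q = [1, 2] / [3]
  Insert 5 (step 4): P = [3, 5] / [4, 7];  Q = [1, 2] / [3, 4]
  Insert 2 (step 5): P = [2, 5] / [3, 7] / [4];  Q = [1, 2] / [3, 4] / [5]
  Insert 6 (step 6): P = [2, 5, 6] / [3, 7] / [4];  Q = [1, 2, 6] / [3, 4] / [5]
  Insert 8 (step 7): P = [2, 5, 6, 8] / [3, 7] / [4];  Q = [1, 2, 6, 7] / [3, 4] / [5]
  Insert 1 (step 8): P = [1, 5, 6, 8] / [2, 7] / [3] / [4];  Q = [1, 2, 6, 7] / [3, 4] / [5] / [8]
Final shape: (4, 2, 1, 1).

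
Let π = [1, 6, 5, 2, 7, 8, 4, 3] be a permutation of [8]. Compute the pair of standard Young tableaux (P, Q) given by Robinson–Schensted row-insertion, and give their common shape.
P = [1, 2, 3, 8] / [4, 7] / [5] / [6];  Q = [1, 2, 5, 6] / [3, 7] / [4] / [8];  common shape = (4, 2, 1, 1)

Row-insert the values π_1, π_2, … into P one at a time, bumping the leftmost entry strictly greater than the inserted value down to the next row. The recording tableau Q records, in position (i, j), the step at which that cell was added to P.
  Insert 1 (step 1): P = [1];  Q = [1]
  Insert 6 (step 2): P = [1, 6];  Q = [1, 2]
  Insert 5 (step 3): P = [1, 5] / [6];  Q = [1, 2] / [3]
  Insert 2 (step 4): P = [1, 2] / [5] / [6];  Q = [1, 2] / [3] / [4]
  Insert 7 (step 5): P = [1, 2, 7] / [5] / [6];  Q = [1, 2, 5] / [3] / [4]
  Insert 8 (step 6): P = [1, 2, 7, 8] / [5] / [6];  Q = [1, 2, 5, 6] / [3] / [4]
  Insert 4 (step 7): P = [1, 2, 4, 8] / [5, 7] / [6];  Q = [1, 2, 5, 6] / [3, 7] / [4]
  Insert 3 (step 8): P = [1, 2, 3, 8] / [4, 7] / [5] / [6];  Q = [1, 2, 5, 6] / [3, 7] / [4] / [8]
Final shape: (4, 2, 1, 1).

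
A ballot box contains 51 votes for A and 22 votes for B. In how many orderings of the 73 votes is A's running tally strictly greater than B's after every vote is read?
Strict-lead orderings = 1018549729385523504

Total orderings of the 73 votes with 51 for A: C(73, 51) = 2563935525694593648. By the Bertrand ballot formula (Cycle Lemma / reflection principle), the number of orderings in which A is strictly ahead of B throughout is (p − q)/(p + q) · C(p + q, p) = (51 − 22)/(51 + 22) · 2563935525694593648 = 1018549729385523504.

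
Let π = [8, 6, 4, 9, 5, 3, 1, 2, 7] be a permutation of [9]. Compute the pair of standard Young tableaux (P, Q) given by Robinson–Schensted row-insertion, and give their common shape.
P = [1, 2, 7] / [3, 5] / [4, 9] / [6] / [8];  Q = [1, 4, 9] / [2, 5] / [3, 8] / [6] / [7];  common shape = (3, 2, 2, 1, 1)

Row-insert the values π_1, π_2, … into P one at a time, bumping the leftmost entry strictly greater than the inserted value down to the next row. The recording tableau Q records, in position (i, j), the step at which that cell was added to P.
  Insert 8 (step 1): P = [8];  Q = [1]
  Insert 6 (step 2): P = [6] / [8];  Q = [1] / [2]
  Insert 4 (step 3): P = [4] / [6] / [8];  Q = [1] / [2] / [3]
  Insert 9 (step 4): P = [4, 9] / [6] / [8];  Q = [1, 4] / [2] / [3]
  Insert 5 (step 5): P = [4, 5] / [6, 9] / [8];  Q = [1, 4] / [2, 5] / [3]
  Insert 3 (step 6): P = [3, 5] / [4, 9] / [6] / [8];  Q = [1, 4] / [2, 5] / [3] / [6]
  Insert 1 (step 7): P = [1, 5] / [3, 9] / [4] / [6] / [8];  Q = [1, 4] / [2, 5] / [3] / [6] / [7]
  Insert 2 (step 8): P = [1, 2] / [3, 5] / [4, 9] / [6] / [8];  Q = [1, 4] / [2, 5] / [3, 8] / [6] / [7]
  Insert 7 (step 9): P = [1, 2, 7] / [3, 5] / [4, 9] / [6] / [8];  Q = [1, 4, 9] / [2, 5] / [3, 8] / [6] / [7]
Final shape: (3, 2, 2, 1, 1).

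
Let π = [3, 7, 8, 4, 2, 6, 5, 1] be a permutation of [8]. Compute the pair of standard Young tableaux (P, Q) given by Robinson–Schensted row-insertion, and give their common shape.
P = [1, 4, 5] / [2, 6] / [3, 8] / [7];  Q = [1, 2, 3] / [4, 6] / [5, 7] / [8];  common shape = (3, 2, 2, 1)

Row-insert the values π_1, π_2, … into P one at a time, bumping the leftmost entry strictly greater than the inserted value down to the next row. The recording tableau Q records, in position (i, j), the step at which that cell was added to P.
  Insert 3 (step 1): P = [3];  Q = [1]
  Insert 7 (step 2): P = [3, 7];  Q = [1, 2]
  Insert 8 (step 3): P = [3, 7, 8];  Q = [1, 2, 3]
  Insert 4 (step 4): P = [3, 4, 8] / [7];  Q = [1, 2, 3] / [4]
  Insert 2 (step 5): P = [2, 4, 8] / [3] / [7];  Q = [1, 2, 3] / [4] / [5]
  Insert 6 (step 6): P = [2, 4, 6] / [3, 8] / [7];  Q = [1, 2, 3] / [4, 6] / [5]
  Insert 5 (step 7): P = [2, 4, 5] / [3, 6] / [7, 8];  Q = [1, 2, 3] / [4, 6] / [5, 7]
  Insert 1 (step 8): P = [1, 4, 5] / [2, 6] / [3, 8] / [7];  Q = [1, 2, 3] / [4, 6] / [5, 7] / [8]
Final shape: (3, 2, 2, 1).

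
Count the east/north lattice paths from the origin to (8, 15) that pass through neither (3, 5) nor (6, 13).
Number of paths = 214794

Inclusion–exclusion. Total paths: C(23, 8) = 490314. Through P₁: C(8, 3)·C(15, 5) = 168168. Through P₂: C(19, 6)·C(4, 2) = 162792. Since P₁ is strictly southwest of P₂, a monotone path through both must visit P₁ then P₂; paths through both = C(8, 3)·C(11, 3)·C(4, 2) = 55440. Avoid both = 490314 − 168168 − 162792 + 55440 = 214794.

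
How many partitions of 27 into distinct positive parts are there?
q(27) = 192

A partition into distinct parts is a strictly decreasing sequence summing to n. The recurrence d(n, m) = d(n, m−1) + d(n−m, m−1) (use part m at most once) with q(n) = d(n, n) gives q(27) = 192. (Euler's theorem: # distinct-part partitions = # odd-part partitions.)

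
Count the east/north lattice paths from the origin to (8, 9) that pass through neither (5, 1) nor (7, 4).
Number of paths = 21700

Inclusion–exclusion. Total paths: C(17, 8) = 24310. Through P₁: C(6, 5)·C(11, 3) = 990. Through P₂: C(11, 7)·C(6, 1) = 1980. Since P₁ is strictly southwest of P₂, a monotone path through both must visit P₁ then P₂; paths through both = C(6, 5)·C(5, 2)·C(6, 1) = 360. Avoid both = 24310 − 990 − 1980 + 360 = 21700.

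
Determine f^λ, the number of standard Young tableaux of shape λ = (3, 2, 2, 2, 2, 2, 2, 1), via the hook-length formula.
# SYT of shape (3, 2, 2, 2, 2, 2, 2, 1) = 18018

Hook-length formula: f^λ = n! / Π hook(c), product over all cells c of the Young diagram. For λ = (3, 2, 2, 2, 2, 2, 2, 1), n = 16 boxes. Hook lengths by row (left-to-right, top-to-bottom): [10, 8, 1]; [8, 6]; [7, 5]; [6, 4]; [5, 3]; [4, 2]; [3, 1]; [1]. Product of hooks = 1161216000. So f^λ = 16! / 1161216000 = 20922789888000 / 1161216000 = 18018.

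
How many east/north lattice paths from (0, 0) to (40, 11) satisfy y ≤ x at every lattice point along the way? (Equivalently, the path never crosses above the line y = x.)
Number of paths = 34848305100

By the reflection principle (André's argument), the number of monotone paths to (40, 11) with n ≤ m that never go above y = x is C(51, 40) − C(51, 41) = 47626016970 − 12777711870 = 34848305100.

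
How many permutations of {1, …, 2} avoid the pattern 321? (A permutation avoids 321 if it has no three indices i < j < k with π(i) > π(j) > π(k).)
C_2 = 2

These 321-avoiding permutations are counted by the Catalan number C_n = (1/(n + 1)) · C(2n, n). For n = 2: C_2 = (1/3) · C(4, 2) = 6/3 = 2.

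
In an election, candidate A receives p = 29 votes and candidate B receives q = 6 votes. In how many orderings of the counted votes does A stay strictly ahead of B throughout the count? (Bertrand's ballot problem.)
Strict-lead orderings = 1066648

Total orderings of the 35 votes with 29 for A: C(35, 29) = 1623160. By the Bertrand ballot formula (Cycle Lemma / reflection principle), the number of orderings in which A is strictly ahead of B throughout is (p − q)/(p + q) · C(p + q, p) = (29 − 6)/(29 + 6) · 1623160 = 1066648.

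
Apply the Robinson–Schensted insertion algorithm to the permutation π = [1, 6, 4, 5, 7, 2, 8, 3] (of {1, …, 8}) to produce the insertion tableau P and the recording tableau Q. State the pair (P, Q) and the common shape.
P = [1, 2, 3, 7, 8] / [4, 5] / [6];  Q = [1, 2, 4, 5, 7] / [3, 8] / [6];  common shape = (5, 2, 1)

Row-insert the values π_1, π_2, … into P one at a time, bumping the leftmost entry strictly greater than the inserted value down to the next row. The recording tableau Q records, in position (i, j), the step at which that cell was added to P.
  Insert 1 (step 1): P = [1];  Q = [1]
  Insert 6 (step 2): P = [1, 6];  Q = [1, 2]
  Insert 4 (step 3): P = [1, 4] / [6];  Q = [1, 2] / [3]
  Insert 5 (step 4): P = [1, 4, 5] / [6];  Q = [1, 2, 4] / [3]
  Insert 7 (step 5): P = [1, 4, 5, 7] / [6];  Q = [1, 2, 4, 5] / [3]
  Insert 2 (step 6): P = [1, 2, 5, 7] / [4] / [6];  Q = [1, 2, 4, 5] / [3] / [6]
  Insert 8 (step 7): P = [1, 2, 5, 7, 8] / [4] / [6];  Q = [1, 2, 4, 5, 7] / [3] / [6]
  Insert 3 (step 8): P = [1, 2, 3, 7, 8] / [4, 5] / [6];  Q = [1, 2, 4, 5, 7] / [3, 8] / [6]
Final shape: (5, 2, 1).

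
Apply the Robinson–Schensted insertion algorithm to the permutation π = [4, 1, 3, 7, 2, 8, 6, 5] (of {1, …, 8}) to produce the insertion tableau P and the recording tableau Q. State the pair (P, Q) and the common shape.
P = [1, 2, 5, 8] / [3, 6] / [4, 7];  Q = [1, 3, 4, 6] / [2, 7] / [5, 8];  common shape = (4, 2, 2)

Row-insert the values π_1, π_2, … into P one at a time, bumping the leftmost entry strictly greater than the inserted value down to the next row. The recording tableau Q records, in position (i, j), the step at which that cell was added to P.
  Insert 4 (step 1): P = [4];  Q = [1]
  Insert 1 (step 2): P = [1] / [4];  Q = [1] / [2]
  Insert 3 (step 3): P = [1, 3] / [4];  Q = [1, 3] / [2]
  Insert 7 (step 4): P = [1, 3, 7] / [4];  Q = [1, 3, 4] / [2]
  Insert 2 (step 5): P = [1, 2, 7] / [3] / [4];  Q = [1, 3, 4] / [2] / [5]
  Insert 8 (step 6): P = [1, 2, 7, 8] / [3] / [4];  Q = [1, 3, 4, 6] / [2] / [5]
  Insert 6 (step 7): P = [1, 2, 6, 8] / [3, 7] / [4];  Q = [1, 3, 4, 6] / [2, 7] / [5]
  Insert 5 (step 8): P = [1, 2, 5, 8] / [3, 6] / [4, 7];  Q = [1, 3, 4, 6] / [2, 7] / [5, 8]
Final shape: (4, 2, 2).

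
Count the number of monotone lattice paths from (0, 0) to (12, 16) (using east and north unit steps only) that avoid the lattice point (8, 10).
Number of paths = 21232575

Total paths from (0, 0) to (12, 16): C(28, 12) = 30421755. Paths through (8, 10): (paths (0, 0) → (8, 10)) × (paths (8, 10) → (12, 16)) = C(18, 8) · C(10, 4) = 43758 · 210 = 9189180. Avoidance count = 30421755 − 9189180 = 21232575.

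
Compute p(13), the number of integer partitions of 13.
p(13) = 101

Compute p(n) via the recurrence p(n, m) = p(n, m−1) + p(n−m, m), where p(n, m) counts partitions of n with all parts ≤ m and p(n) = p(n, n). The base cases are p(0, m) = 1 and p(n, 0) = 0 for n > 0. Filling the table yields p(13) = 101. (Euler's pentagonal recurrence is an alternative.)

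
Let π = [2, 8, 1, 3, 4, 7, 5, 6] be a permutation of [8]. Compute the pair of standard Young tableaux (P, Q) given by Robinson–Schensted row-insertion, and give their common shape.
P = [1, 3, 4, 5, 6] / [2, 7] / [8];  Q = [1, 2, 5, 6, 8] / [3, 4] / [7];  common shape = (5, 2, 1)

Row-insert the values π_1, π_2, … into P one at a time, bumping the leftmost entry strictly greater than the inserted value down to the next row. The recording tableau Q records, in position (i, j), the step at which that cell was added to P.
  Insert 2 (step 1): P = [2];  Q = [1]
  Insert 8 (step 2): P = [2, 8];  Q = [1, 2]
  Insert 1 (step 3): P = [1, 8] / [2];  Q = [1, 2] / [3]
  Insert 3 (step 4): P = [1, 3] / [2, 8];  Q = [1, 2] / [3, 4]
  Insert 4 (step 5): P = [1, 3, 4] / [2, 8];  Q = [1, 2, 5] / [3, 4]
  Insert 7 (step 6): P = [1, 3, 4, 7] / [2, 8];  Q = [1, 2, 5, 6] / [3, 4]
  Insert 5 (step 7): P = [1, 3, 4, 5] / [2, 7] / [8];  Q = [1, 2, 5, 6] / [3, 4] / [7]
  Insert 6 (step 8): P = [1, 3, 4, 5, 6] / [2, 7] / [8];  Q = [1, 2, 5, 6, 8] / [3, 4] / [7]
Final shape: (5, 2, 1).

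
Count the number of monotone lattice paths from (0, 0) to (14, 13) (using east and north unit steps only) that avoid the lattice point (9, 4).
Number of paths = 18626870

Total paths from (0, 0) to (14, 13): C(27, 14) = 20058300. Paths through (9, 4): (paths (0, 0) → (9, 4)) × (paths (9, 4) → (14, 13)) = C(13, 9) · C(14, 5) = 715 · 2002 = 1431430. Avoidance count = 20058300 − 1431430 = 18626870.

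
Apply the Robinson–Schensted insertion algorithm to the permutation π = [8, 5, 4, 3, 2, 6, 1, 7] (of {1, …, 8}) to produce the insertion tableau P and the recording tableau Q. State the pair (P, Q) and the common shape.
P = [1, 6, 7] / [2] / [3] / [4] / [5] / [8];  Q = [1, 6, 8] / [2] / [3] / [4] / [5] / [7];  common shape = (3, 1, 1, 1, 1, 1)

Row-insert the values π_1, π_2, … into P one at a time, bumping the leftmost entry strictly greater than the inserted value down to the next row. The recording tableau Q records, in position (i, j), the step at which that cell was added to P.
  Insert 8 (step 1): P = [8];  Q = [1]
  Insert 5 (step 2): P = [5] / [8];  Q = [1] / [2]
  Insert 4 (step 3): P = [4] / [5] / [8];  Q = [1] / [2] / [3]
  Insert 3 (step 4): P = [3] / [4] / [5] / [8];  Q = [1] / [2] / [3] / [4]
  Insert 2 (step 5): P = [2] / [3] / [4] / [5] / [8];  Q = [1] / [2] / [3] / [4] / [5]
  Insert 6 (step 6): P = [2, 6] / [3] / [4] / [5] / [8];  Q = [1, 6] / [2] / [3] / [4] / [5]
  Insert 1 (step 7): P = [1, 6] / [2] / [3] / [4] / [5] / [8];  Q = [1, 6] / [2] / [3] / [4] / [5] / [7]
  Insert 7 (step 8): P = [1, 6, 7] / [2] / [3] / [4] / [5] / [8];  Q = [1, 6, 8] / [2] / [3] / [4] / [5] / [7]
Final shape: (3, 1, 1, 1, 1, 1).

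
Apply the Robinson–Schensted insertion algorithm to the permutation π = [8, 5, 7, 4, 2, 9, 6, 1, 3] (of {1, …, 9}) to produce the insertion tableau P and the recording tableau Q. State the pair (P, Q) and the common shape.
P = [1, 3, 9] / [2, 6] / [4, 7] / [5] / [8];  Q = [1, 3, 6] / [2, 7] / [4, 9] / [5] / [8];  common shape = (3, 2, 2, 1, 1)

Row-insert the values π_1, π_2, … into P one at a time, bumping the leftmost entry strictly greater than the inserted value down to the next row. The recording tableau Q records, in position (i, j), the step at which that cell was added to P.
  Insert 8 (step 1): P = [8];  Q = [1]
  Insert 5 (step 2): P = [5] / [8];  Q = [1] / [2]
  Insert 7 (step 3): P = [5, 7] / [8];  Q = [1, 3] / [2]
  Insert 4 (step 4): P = [4, 7] / [5] / [8];  Q = [1, 3] / [2] / [4]
  Insert 2 (step 5): P = [2, 7] / [4] / [5] / [8];  Q = [1, 3] / [2] / [4] / [5]
  Insert 9 (step 6): P = [2, 7, 9] / [4] / [5] / [8];  Q = [1, 3, 6] / [2] / [4] / [5]
  Insert 6 (step 7): P = [2, 6, 9] / [4, 7] / [5] / [8];  Q = [1, 3, 6] / [2, 7] / [4] / [5]
  Insert 1 (step 8): P = [1, 6, 9] / [2, 7] / [4] / [5] / [8];  Q = [1, 3, 6] / [2, 7] / [4] / [5] / [8]
  Insert 3 (step 9): P = [1, 3, 9] / [2, 6] / [4, 7] / [5] / [8];  Q = [1, 3, 6] / [2, 7] / [4, 9] / [5] / [8]
Final shape: (3, 2, 2, 1, 1).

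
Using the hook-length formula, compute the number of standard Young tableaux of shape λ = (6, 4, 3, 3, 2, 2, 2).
# SYT of shape (6, 4, 3, 3, 2, 2, 2) = 1454953500

Hook-length formula: f^λ = n! / Π hook(c), product over all cells c of the Young diagram. For λ = (6, 4, 3, 3, 2, 2, 2), n = 22 boxes. Hook lengths by row (left-to-right, top-to-bottom): [12, 11, 7, 4, 2, 1]; [9, 8, 4, 1]; [7, 6, 2]; [6, 5, 1]; [4, 3]; [3, 2]; [2, 1]. Product of hooks = 772533780480. So f^λ = 22! / 772533780480 = 1124000727777607680000 / 772533780480 = 1454953500.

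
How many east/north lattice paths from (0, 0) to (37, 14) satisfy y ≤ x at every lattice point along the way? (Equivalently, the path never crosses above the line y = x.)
Number of paths = 816446005200

By the reflection principle (André's argument), the number of monotone paths to (37, 14) with n ≤ m that never go above y = x is C(51, 37) − C(51, 38) = 1292706174900 − 476260169700 = 816446005200.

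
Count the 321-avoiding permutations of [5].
C_5 = 42

These 321-avoiding permutations are counted by the Catalan number C_n = (1/(n + 1)) · C(2n, n). For n = 5: C_5 = (1/6) · C(10, 5) = 252/6 = 42.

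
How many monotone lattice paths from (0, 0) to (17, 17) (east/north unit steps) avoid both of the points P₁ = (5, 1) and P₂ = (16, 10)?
Number of paths = 2116643890

Inclusion–exclusion. Total paths: C(34, 17) = 2333606220. Through P₁: C(6, 5)·C(28, 12) = 182530530. Through P₂: C(26, 16)·C(8, 1) = 42493880. Since P₁ is strictly southwest of P₂, a monotone path through both must visit P₁ then P₂; paths through both = C(6, 5)·C(20, 11)·C(8, 1) = 8062080. Avoid both = 2333606220 − 182530530 − 42493880 + 8062080 = 2116643890.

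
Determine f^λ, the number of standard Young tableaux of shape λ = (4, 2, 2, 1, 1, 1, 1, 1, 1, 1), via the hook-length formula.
# SYT of shape (4, 2, 2, 1, 1, 1, 1, 1, 1, 1) = 11088

Hook-length formula: f^λ = n! / Π hook(c), product over all cells c of the Young diagram. For λ = (4, 2, 2, 1, 1, 1, 1, 1, 1, 1), n = 15 boxes. Hook lengths by row (left-to-right, top-to-bottom): [13, 5, 2, 1]; [10, 2]; [9, 1]; [7]; [6]; [5]; [4]; [3]; [2]; [1]. Product of hooks = 117936000. So f^λ = 15! / 117936000 = 1307674368000 / 117936000 = 11088.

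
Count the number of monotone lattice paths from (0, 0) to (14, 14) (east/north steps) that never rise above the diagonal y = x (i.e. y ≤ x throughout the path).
Number of paths = 2674440

By the reflection principle (André's argument), the number of monotone paths to (14, 14) with n ≤ m that never go above y = x is C(28, 14) − C(28, 15) = 40116600 − 37442160 = 2674440.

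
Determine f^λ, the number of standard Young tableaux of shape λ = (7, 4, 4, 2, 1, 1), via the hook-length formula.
# SYT of shape (7, 4, 4, 2, 1, 1) = 41570100

Hook-length formula: f^λ = n! / Π hook(c), product over all cells c of the Young diagram. For λ = (7, 4, 4, 2, 1, 1), n = 19 boxes. Hook lengths by row (left-to-right, top-to-bottom): [12, 9, 7, 6, 3, 2, 1]; [8, 5, 3, 2]; [7, 4, 2, 1]; [4, 1]; [2]; [1]. Product of hooks = 2926264320. So f^λ = 19! / 2926264320 = 121645100408832000 / 2926264320 = 41570100.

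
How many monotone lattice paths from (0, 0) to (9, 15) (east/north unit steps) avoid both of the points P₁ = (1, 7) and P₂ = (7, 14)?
Number of paths = 896888

Inclusion–exclusion. Total paths: C(24, 9) = 1307504. Through P₁: C(8, 1)·C(16, 8) = 102960. Through P₂: C(21, 7)·C(3, 2) = 348840. Since P₁ is strictly southwest of P₂, a monotone path through both must visit P₁ then P₂; paths through both = C(8, 1)·C(13, 6)·C(3, 2) = 41184. Avoid both = 1307504 − 102960 − 348840 + 41184 = 896888.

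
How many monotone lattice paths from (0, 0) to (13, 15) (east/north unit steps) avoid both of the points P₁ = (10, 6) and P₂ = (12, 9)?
Number of paths = 34183450

Inclusion–exclusion. Total paths: C(28, 13) = 37442160. Through P₁: C(16, 10)·C(12, 3) = 1761760. Through P₂: C(21, 12)·C(7, 1) = 2057510. Since P₁ is strictly southwest of P₂, a monotone path through both must visit P₁ then P₂; paths through both = C(16, 10)·C(5, 2)·C(7, 1) = 560560. Avoid both = 37442160 − 1761760 − 2057510 + 560560 = 34183450.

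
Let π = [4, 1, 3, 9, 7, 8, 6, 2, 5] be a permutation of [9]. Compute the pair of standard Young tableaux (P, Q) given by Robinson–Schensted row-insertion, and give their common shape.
P = [1, 2, 5, 8] / [3, 6] / [4, 7] / [9];  Q = [1, 3, 4, 6] / [2, 5] / [7, 9] / [8];  common shape = (4, 2, 2, 1)

Row-insert the values π_1, π_2, … into P one at a time, bumping the leftmost entry strictly greater than the inserted value down to the next row. The recording tableau Q records, in position (i, j), the step at which that cell was added to P.
  Insert 4 (step 1): P = [4];  Q = [1]
  Insert 1 (step 2): P = [1] / [4];  Q = [1] / [2]
  Insert 3 (step 3): P = [1, 3] / [4];  Q = [1, 3] / [2]
  Insert 9 (step 4): P = [1, 3, 9] / [4];  Q = [1, 3, 4] / [2]
  Insert 7 (step 5): P = [1, 3, 7] / [4, 9];  Q = [1, 3, 4] / [2, 5]
  Insert 8 (step 6): P = [1, 3, 7, 8] / [4, 9];  Q = [1, 3, 4, 6] / [2, 5]
  Insert 6 (step 7): P = [1, 3, 6, 8] / [4, 7] / [9];  Q = [1, 3, 4, 6] / [2, 5] / [7]
  Insert 2 (step 8): P = [1, 2, 6, 8] / [3, 7] / [4] / [9];  Q = [1, 3, 4, 6] / [2, 5] / [7] / [8]
  Insert 5 (step 9): P = [1, 2, 5, 8] / [3, 6] / [4, 7] / [9];  Q = [1, 3, 4, 6] / [2, 5] / [7, 9] / [8]
Final shape: (4, 2, 2, 1).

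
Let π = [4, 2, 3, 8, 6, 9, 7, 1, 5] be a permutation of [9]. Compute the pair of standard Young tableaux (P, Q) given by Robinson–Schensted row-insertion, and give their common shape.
P = [1, 3, 5, 7] / [2, 6, 9] / [4, 8];  Q = [1, 3, 4, 6] / [2, 5, 7] / [8, 9];  common shape = (4, 3, 2)

Row-insert the values π_1, π_2, … into P one at a time, bumping the leftmost entry strictly greater than the inserted value down to the next row. The recording tableau Q records, in position (i, j), the step at which that cell was added to P.
  Insert 4 (step 1): P = [4];  Q = [1]
  Insert 2 (step 2): P = [2] / [4];  Q = [1] / [2]
  Insert 3 (step 3): P = [2, 3] / [4];  Q = [1, 3] / [2]
  Insert 8 (step 4): P = [2, 3, 8] / [4];  Q = [1, 3, 4] / [2]
  Insert 6 (step 5): P = [2, 3, 6] / [4, 8];  Q = [1, 3, 4] / [2, 5]
  Insert 9 (step 6): P = [2, 3, 6, 9] / [4, 8];  Q = [1, 3, 4, 6] / [2, 5]
  Insert 7 (step 7): P = [2, 3, 6, 7] / [4, 8, 9];  Q = [1, 3, 4, 6] / [2, 5, 7]
  Insert 1 (step 8): P = [1, 3, 6, 7] / [2, 8, 9] / [4];  Q = [1, 3, 4, 6] / [2, 5, 7] / [8]
  Insert 5 (step 9): P = [1, 3, 5, 7] / [2, 6, 9] / [4, 8];  Q = [1, 3, 4, 6] / [2, 5, 7] / [8, 9]
Final shape: (4, 3, 2).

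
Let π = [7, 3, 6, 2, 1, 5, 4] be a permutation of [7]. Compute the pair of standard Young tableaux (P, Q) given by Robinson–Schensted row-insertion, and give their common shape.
P = [1, 4] / [2, 5] / [3, 6] / [7];  Q = [1, 3] / [2, 6] / [4, 7] / [5];  common shape = (2, 2, 2, 1)

Row-insert the values π_1, π_2, … into P one at a time, bumping the leftmost entry strictly greater than the inserted value down to the next row. The recording tableau Q records, in position (i, j), the step at which that cell was added to P.
  Insert 7 (step 1): P = [7];  Q = [1]
  Insert 3 (step 2): P = [3] / [7];  Q = [1] / [2]
  Insert 6 (step 3): P = [3, 6] / [7];  Q = [1, 3] / [2]
  Insert 2 (step 4): P = [2, 6] / [3] / [7];  Q = [1, 3] / [2] / [4]
  Insert 1 (step 5): P = [1, 6] / [2] / [3] / [7];  Q = [1, 3] / [2] / [4] / [5]
  Insert 5 (step 6): P = [1, 5] / [2, 6] / [3] / [7];  Q = [1, 3] / [2, 6] / [4] / [5]
  Insert 4 (step 7): P = [1, 4] / [2, 5] / [3, 6] / [7];  Q = [1, 3] / [2, 6] / [4, 7] / [5]
Final shape: (2, 2, 2, 1).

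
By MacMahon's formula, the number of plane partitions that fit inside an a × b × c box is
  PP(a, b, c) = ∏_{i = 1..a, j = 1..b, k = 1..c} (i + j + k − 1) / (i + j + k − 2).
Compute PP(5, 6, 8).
PP(5, 6, 8) = 7997986868872

Evaluate the triple product over i = 1..5, j = 1..6, k = 1..8. The factors are (2/1) · (3/2) · (4/3) · (5/4) · (6/5) · (7/6) · (8/7) · (9/8) · … (240 factors total). The numerators and denominators telescope so the product is an integer; carrying out the multiplication exactly gives PP(5, 6, 8) = 7997986868872.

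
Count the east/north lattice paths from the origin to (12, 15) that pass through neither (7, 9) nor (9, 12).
Number of paths = 8507980

Inclusion–exclusion. Total paths: C(27, 12) = 17383860. Through P₁: C(16, 7)·C(11, 5) = 5285280. Through P₂: C(21, 9)·C(6, 3) = 5878600. Since P₁ is strictly southwest of P₂, a monotone path through both must visit P₁ then P₂; paths through both = C(16, 7)·C(5, 2)·C(6, 3) = 2288000. Avoid both = 17383860 − 5285280 − 5878600 + 2288000 = 8507980.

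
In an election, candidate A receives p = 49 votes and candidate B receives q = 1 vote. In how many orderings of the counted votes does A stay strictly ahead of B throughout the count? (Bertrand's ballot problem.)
Strict-lead orderings = 48

Total orderings of the 50 votes with 49 for A: C(50, 49) = 50. By the Bertrand ballot formula (Cycle Lemma / reflection principle), the number of orderings in which A is strictly ahead of B throughout is (p − q)/(p + q) · C(p + q, p) = (49 − 1)/(49 + 1) · 50 = 48.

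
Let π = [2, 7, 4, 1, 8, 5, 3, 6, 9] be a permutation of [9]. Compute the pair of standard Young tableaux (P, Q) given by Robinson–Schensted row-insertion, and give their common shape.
P = [1, 3, 5, 6, 9] / [2, 4] / [7, 8];  Q = [1, 2, 5, 8, 9] / [3, 6] / [4, 7];  common shape = (5, 2, 2)

Row-insert the values π_1, π_2, … into P one at a time, bumping the leftmost entry strictly greater than the inserted value down to the next row. The recording tableau Q records, in position (i, j), the step at which that cell was added to P.
  Insert 2 (step 1): P = [2];  Q = [1]
  Insert 7 (step 2): P = [2, 7];  Q = [1, 2]
  Insert 4 (step 3): P = [2, 4] / [7];  Q = [1, 2] / [3]
  Insert 1 (step 4): P = [1, 4] / [2] / [7];  Q = [1, 2] / [3] / [4]
  Insert 8 (step 5): P = [1, 4, 8] / [2] / [7];  Q = [1, 2, 5] / [3] / [4]
  Insert 5 (step 6): P = [1, 4, 5] / [2, 8] / [7];  Q = [1, 2, 5] / [3, 6] / [4]
  Insert 3 (step 7): P = [1, 3, 5] / [2, 4] / [7, 8];  Q = [1, 2, 5] / [3, 6] / [4, 7]
  Insert 6 (step 8): P = [1, 3, 5, 6] / [2, 4] / [7, 8];  Q = [1, 2, 5, 8] / [3, 6] / [4, 7]
  Insert 9 (step 9): P = [1, 3, 5, 6, 9] / [2, 4] / [7, 8];  Q = [1, 2, 5, 8, 9] / [3, 6] / [4, 7]
Final shape: (5, 2, 2).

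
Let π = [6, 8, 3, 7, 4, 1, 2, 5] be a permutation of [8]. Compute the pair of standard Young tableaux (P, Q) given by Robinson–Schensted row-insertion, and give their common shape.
P = [1, 2, 5] / [3, 4] / [6, 7] / [8];  Q = [1, 2, 8] / [3, 4] / [5, 7] / [6];  common shape = (3, 2, 2, 1)

Row-insert the values π_1, π_2, … into P one at a time, bumping the leftmost entry strictly greater than the inserted value down to the next row. The recording tableau Q records, in position (i, j), the step at which that cell was added to P.
  Insert 6 (step 1): P = [6];  Q = [1]
  Insert 8 (step 2): P = [6, 8];  Q = [1, 2]
  Insert 3 (step 3): P = [3, 8] / [6];  Q = [1, 2] / [3]
  Insert 7 (step 4): P = [3, 7] / [6, 8];  Q = [1, 2] / [3, 4]
  Insert 4 (step 5): P = [3, 4] / [6, 7] / [8];  Q = [1, 2] / [3, 4] / [5]
  Insert 1 (step 6): P = [1, 4] / [3, 7] / [6] / [8];  Q = [1, 2] / [3, 4] / [5] / [6]
  Insert 2 (step 7): P = [1, 2] / [3, 4] / [6, 7] / [8];  Q = [1, 2] / [3, 4] / [5, 7] / [6]
  Insert 5 (step 8): P = [1, 2, 5] / [3, 4] / [6, 7] / [8];  Q = [1, 2, 8] / [3, 4] / [5, 7] / [6]
Final shape: (3, 2, 2, 1).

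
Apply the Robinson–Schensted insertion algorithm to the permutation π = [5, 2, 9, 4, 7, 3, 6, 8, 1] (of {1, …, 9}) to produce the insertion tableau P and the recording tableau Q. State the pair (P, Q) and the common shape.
P = [1, 3, 6, 8] / [2, 7] / [4, 9] / [5];  Q = [1, 3, 5, 8] / [2, 4] / [6, 7] / [9];  common shape = (4, 2, 2, 1)

Row-insert the values π_1, π_2, … into P one at a time, bumping the leftmost entry strictly greater than the inserted value down to the next row. The recording tableau Q records, in position (i, j), the step at which that cell was added to P.
  Insert 5 (step 1): P = [5];  Q = [1]
  Insert 2 (step 2): P = [2] / [5];  Q = [1] / [2]
  Insert 9 (step 3): P = [2, 9] / [5];  Q = [1, 3] / [2]
  Insert 4 (step 4): P = [2, 4] / [5, 9];  Q = [1, 3] / [2, 4]
  Insert 7 (step 5): P = [2, 4, 7] / [5, 9];  Q = [1, 3, 5] / [2, 4]
  Insert 3 (step 6): P = [2, 3, 7] / [4, 9] / [5];  Q = [1, 3, 5] / [2, 4] / [6]
  Insert 6 (step 7): P = [2, 3, 6] / [4, 7] / [5, 9];  Q = [1, 3, 5] / [2, 4] / [6, 7]
  Insert 8 (step 8): P = [2, 3, 6, 8] / [4, 7] / [5, 9];  Q = [1, 3, 5, 8] / [2, 4] / [6, 7]
  Insert 1 (step 9): P = [1, 3, 6, 8] / [2, 7] / [4, 9] / [5];  Q = [1, 3, 5, 8] / [2, 4] / [6, 7] / [9]
Final shape: (4, 2, 2, 1).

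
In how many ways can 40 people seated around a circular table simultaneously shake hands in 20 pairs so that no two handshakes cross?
C_20 = 6564120420

These noncrossing handshakes are counted by the Catalan number C_n = (1/(n + 1)) · C(2n, n). For n = 20: C_20 = (1/21) · C(40, 20) = 137846528820/21 = 6564120420.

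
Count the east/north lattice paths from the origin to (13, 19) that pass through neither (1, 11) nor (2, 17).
Number of paths = 345855174

Inclusion–exclusion. Total paths: C(32, 13) = 347373600. Through P₁: C(12, 1)·C(20, 12) = 1511640. Through P₂: C(19, 2)·C(13, 11) = 13338. Since P₁ is strictly southwest of P₂, a monotone path through both must visit P₁ then P₂; paths through both = C(12, 1)·C(7, 1)·C(13, 11) = 6552. Avoid both = 347373600 − 1511640 − 13338 + 6552 = 345855174.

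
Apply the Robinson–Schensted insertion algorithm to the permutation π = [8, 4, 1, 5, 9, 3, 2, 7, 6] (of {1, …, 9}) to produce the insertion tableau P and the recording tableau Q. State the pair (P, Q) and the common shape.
P = [1, 2, 6] / [3, 5, 7] / [4, 9] / [8];  Q = [1, 4, 5] / [2, 6, 8] / [3, 9] / [7];  common shape = (3, 3, 2, 1)

Row-insert the values π_1, π_2, … into P one at a time, bumping the leftmost entry strictly greater than the inserted value down to the next row. The recording tableau Q records, in position (i, j), the step at which that cell was added to P.
  Insert 8 (step 1): P = [8];  Q = [1]
  Insert 4 (step 2): P = [4] / [8];  Q = [1] / [2]
  Insert 1 (step 3): P = [1] / [4] / [8];  Q = [1] / [2] / [3]
  Insert 5 (step 4): P = [1, 5] / [4] / [8];  Q = [1, 4] / [2] / [3]
  Insert 9 (step 5): P = [1, 5, 9] / [4] / [8];  Q = [1, 4, 5] / [2] / [3]
  Insert 3 (step 6): P = [1, 3, 9] / [4, 5] / [8];  Q = [1, 4, 5] / [2, 6] / [3]
  Insert 2 (step 7): P = [1, 2, 9] / [3, 5] / [4] / [8];  Q = [1, 4, 5] / [2, 6] / [3] / [7]
  Insert 7 (step 8): P = [1, 2, 7] / [3, 5, 9] / [4] / [8];  Q = [1, 4, 5] / [2, 6, 8] / [3] / [7]
  Insert 6 (step 9): P = [1, 2, 6] / [3, 5, 7] / [4, 9] / [8];  Q = [1, 4, 5] / [2, 6, 8] / [3, 9] / [7]
Final shape: (3, 3, 2, 1).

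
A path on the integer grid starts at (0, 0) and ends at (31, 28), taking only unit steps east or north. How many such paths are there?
Number of paths = 55317304280338408

A monotone lattice path from (0, 0) to (31, 28) consists of 31 east steps and 28 north steps in some order, so it is determined by which 31 of the 59 steps are east. The count is C(59, 31) = 55317304280338408.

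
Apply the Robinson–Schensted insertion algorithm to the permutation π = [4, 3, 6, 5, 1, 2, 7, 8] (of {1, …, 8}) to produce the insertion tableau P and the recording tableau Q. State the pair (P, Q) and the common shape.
P = [1, 2, 7, 8] / [3, 5] / [4, 6];  Q = [1, 3, 7, 8] / [2, 4] / [5, 6];  common shape = (4, 2, 2)

Row-insert the values π_1, π_2, … into P one at a time, bumping the leftmost entry strictly greater than the inserted value down to the next row. The recording tableau Q records, in position (i, j), the step at which that cell was added to P.
  Insert 4 (step 1): P = [4];  Q = [1]
  Insert 3 (step 2): P = [3] / [4];  Q = [1] / [2]
  Insert 6 (step 3): P = [3, 6] / [4];  Q = [1, 3] / [2]
  Insert 5 (step 4): P = [3, 5] / [4, 6];  Q = [1, 3] / [2, 4]
  Insert 1 (step 5): P = [1, 5] / [3, 6] / [4];  Q = [1, 3] / [2, 4] / [5]
  Insert 2 (step 6): P = [1, 2] / [3, 5] / [4, 6];  Q = [1, 3] / [2, 4] / [5, 6]
  Insert 7 (step 7): P = [1, 2, 7] / [3, 5] / [4, 6];  Q = [1, 3, 7] / [2, 4] / [5, 6]
  Insert 8 (step 8): P = [1, 2, 7, 8] / [3, 5] / [4, 6];  Q = [1, 3, 7, 8] / [2, 4] / [5, 6]
Final shape: (4, 2, 2).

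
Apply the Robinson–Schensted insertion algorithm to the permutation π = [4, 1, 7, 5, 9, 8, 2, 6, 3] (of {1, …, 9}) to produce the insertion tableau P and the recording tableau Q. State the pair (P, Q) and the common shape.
P = [1, 2, 3] / [4, 5, 6] / [7, 8] / [9];  Q = [1, 3, 5] / [2, 4, 6] / [7, 8] / [9];  common shape = (3, 3, 2, 1)

Row-insert the values π_1, π_2, … into P one at a time, bumping the leftmost entry strictly greater than the inserted value down to the next row. The recording tableau Q records, in position (i, j), the step at which that cell was added to P.
  Insert 4 (step 1): P = [4];  Q = [1]
  Insert 1 (step 2): P = [1] / [4];  Q = [1] / [2]
  Insert 7 (step 3): P = [1, 7] / [4];  Q = [1, 3] / [2]
  Insert 5 (step 4): P = [1, 5] / [4, 7];  Q = [1, 3] / [2, 4]
  Insert 9 (step 5): P = [1, 5, 9] / [4, 7];  Q = [1, 3, 5] / [2, 4]
  Insert 8 (step 6): P = [1, 5, 8] / [4, 7, 9];  Q = [1, 3, 5] / [2, 4, 6]
  Insert 2 (step 7): P = [1, 2, 8] / [4, 5, 9] / [7];  Q = [1, 3, 5] / [2, 4, 6] / [7]
  Insert 6 (step 8): P = [1, 2, 6] / [4, 5, 8] / [7, 9];  Q = [1, 3, 5] / [2, 4, 6] / [7, 8]
  Insert 3 (step 9): P = [1, 2, 3] / [4, 5, 6] / [7, 8] / [9];  Q = [1, 3, 5] / [2, 4, 6] / [7, 8] / [9]
Final shape: (3, 3, 2, 1).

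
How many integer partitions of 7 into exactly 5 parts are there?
p(7, 5 parts) = 2

Partitions of n into exactly k parts ↔ partitions of n − k into at most k parts (subtract 1 from each part). For n = 7, k = 5, the partitions are: 3+1+1+1+1, 2+2+1+1+1. Count = 2.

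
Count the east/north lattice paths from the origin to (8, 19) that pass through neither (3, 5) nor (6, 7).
Number of paths = 1463711

Inclusion–exclusion. Total paths: C(27, 8) = 2220075. Through P₁: C(8, 3)·C(19, 5) = 651168. Through P₂: C(13, 6)·C(14, 2) = 156156. Since P₁ is strictly southwest of P₂, a monotone path through both must visit P₁ then P₂; paths through both = C(8, 3)·C(5, 3)·C(14, 2) = 50960. Avoid both = 2220075 − 651168 − 156156 + 50960 = 1463711.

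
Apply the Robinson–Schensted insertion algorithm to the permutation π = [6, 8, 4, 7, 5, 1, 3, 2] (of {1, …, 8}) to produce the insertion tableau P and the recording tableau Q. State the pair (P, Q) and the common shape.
P = [1, 2] / [3, 5] / [4, 7] / [6] / [8];  Q = [1, 2] / [3, 4] / [5, 7] / [6] / [8];  common shape = (2, 2, 2, 1, 1)

Row-insert the values π_1, π_2, … into P one at a time, bumping the leftmost entry strictly greater than the inserted value down to the next row. The recording tableau Q records, in position (i, j), the step at which that cell was added to P.
  Insert 6 (step 1): P = [6];  Q = [1]
  Insert 8 (step 2): P = [6, 8];  Q = [1, 2]
  Insert 4 (step 3): P = [4, 8] / [6];  Q = [1, 2] / [3]
  Insert 7 (step 4): P = [4, 7] / [6, 8];  Q = [1, 2] / [3, 4]
  Insert 5 (step 5): P = [4, 5] / [6, 7] / [8];  Q = [1, 2] / [3, 4] / [5]
  Insert 1 (step 6): P = [1, 5] / [4, 7] / [6] / [8];  Q = [1, 2] / [3, 4] / [5] / [6]
  Insert 3 (step 7): P = [1, 3] / [4, 5] / [6, 7] / [8];  Q = [1, 2] / [3, 4] / [5, 7] / [6]
  Insert 2 (step 8): P = [1, 2] / [3, 5] / [4, 7] / [6] / [8];  Q = [1, 2] / [3, 4] / [5, 7] / [6] / [8]
Final shape: (2, 2, 2, 1, 1).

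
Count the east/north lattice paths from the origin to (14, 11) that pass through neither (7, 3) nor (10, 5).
Number of paths = 3306570

Inclusion–exclusion. Total paths: C(25, 14) = 4457400. Through P₁: C(10, 7)·C(15, 7) = 772200. Through P₂: C(15, 10)·C(10, 4) = 630630. Since P₁ is strictly southwest of P₂, a monotone path through both must visit P₁ then P₂; paths through both = C(10, 7)·C(5, 3)·C(10, 4) = 252000. Avoid both = 4457400 − 772200 − 630630 + 252000 = 3306570.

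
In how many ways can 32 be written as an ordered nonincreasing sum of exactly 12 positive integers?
p(32, 12 parts) = 582

Partitions of n into exactly k parts are in bijection with partitions of n − k into at most k parts (subtract 1 from each part). So p(32, exactly 12) = p(20, parts ≤ 12). Computing via the recurrence p(m, j) = p(m, j−1) + p(m−j, j) gives 582.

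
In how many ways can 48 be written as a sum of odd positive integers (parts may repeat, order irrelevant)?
p_odd(48) = 2910

Enumerate partitions using only odd parts via the recurrence o(n, m) = o(n, m−2) + o(n−m, m) over odd m, starting from the largest odd part ≤ n. This gives p_odd(48) = 2910. (Euler's theorem: equals the count of distinct-part partitions.)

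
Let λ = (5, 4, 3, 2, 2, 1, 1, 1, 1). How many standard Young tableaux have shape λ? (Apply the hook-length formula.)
# SYT of shape (5, 4, 3, 2, 2, 1, 1, 1, 1) = 108528000

Hook-length formula: f^λ = n! / Π hook(c), product over all cells c of the Young diagram. For λ = (5, 4, 3, 2, 2, 1, 1, 1, 1), n = 20 boxes. Hook lengths by row (left-to-right, top-to-bottom): [13, 8, 5, 3, 1]; [11, 6, 3, 1]; [9, 4, 1]; [7, 2]; [6, 1]; [4]; [3]; [2]; [1]. Product of hooks = 22417274880. So f^λ = 20! / 22417274880 = 2432902008176640000 / 22417274880 = 108528000.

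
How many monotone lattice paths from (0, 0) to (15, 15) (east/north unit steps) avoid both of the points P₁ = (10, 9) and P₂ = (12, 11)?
Number of paths = 84515534

Inclusion–exclusion. Total paths: C(30, 15) = 155117520. Through P₁: C(19, 10)·C(11, 5) = 42678636. Through P₂: C(23, 12)·C(7, 3) = 47322730. Since P₁ is strictly southwest of P₂, a monotone path through both must visit P₁ then P₂; paths through both = C(19, 10)·C(4, 2)·C(7, 3) = 19399380. Avoid both = 155117520 − 42678636 − 47322730 + 19399380 = 84515534.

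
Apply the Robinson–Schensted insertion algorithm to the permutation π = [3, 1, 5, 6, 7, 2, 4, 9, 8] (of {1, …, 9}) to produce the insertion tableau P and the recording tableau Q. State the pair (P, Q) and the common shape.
P = [1, 2, 4, 7, 8] / [3, 5, 6, 9];  Q = [1, 3, 4, 5, 8] / [2, 6, 7, 9];  common shape = (5, 4)

Row-insert the values π_1, π_2, … into P one at a time, bumping the leftmost entry strictly greater than the inserted value down to the next row. The recording tableau Q records, in position (i, j), the step at which that cell was added to P.
  Insert 3 (step 1): P = [3];  Q = [1]
  Insert 1 (step 2): P = [1] / [3];  Q = [1] / [2]
  Insert 5 (step 3): P = [1, 5] / [3];  Q = [1, 3] / [2]
  Insert 6 (step 4): P = [1, 5, 6] / [3];  Q = [1, 3, 4] / [2]
  Insert 7 (step 5): P = [1, 5, 6, 7] / [3];  Q = [1, 3, 4, 5] / [2]
  Insert 2 (step 6): P = [1, 2, 6, 7] / [3, 5];  Q = [1, 3, 4, 5] / [2, 6]
  Insert 4 (step 7): P = [1, 2, 4, 7] / [3, 5, 6];  Q = [1, 3, 4, 5] / [2, 6, 7]
  Insert 9 (step 8): P = [1, 2, 4, 7, 9] / [3, 5, 6];  Q = [1, 3, 4, 5, 8] / [2, 6, 7]
  Insert 8 (step 9): P = [1, 2, 4, 7, 8] / [3, 5, 6, 9];  Q = [1, 3, 4, 5, 8] / [2, 6, 7, 9]
Final shape: (5, 4).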